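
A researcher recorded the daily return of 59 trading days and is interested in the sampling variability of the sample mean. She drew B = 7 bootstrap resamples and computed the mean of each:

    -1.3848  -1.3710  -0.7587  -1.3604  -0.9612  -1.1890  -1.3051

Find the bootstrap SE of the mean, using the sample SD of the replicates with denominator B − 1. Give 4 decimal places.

Bootstrap SE is the standard deviation of the 7 replicate means.
Mean of replicates: ((-1.3848) + (-1.3710) + (-0.7587) + (-1.3604) + (-0.9612) + (-1.1890) + (-1.3051)) / 7 = -8.33020 / 7 = -1.19003
Sum of squared deviations: (−0.19477)² + (−0.18097)² + (+0.43133)² + (−0.17037)² + (+0.22883)² + (+0.00103)² + (−0.11507)² = 0.35136
Variance = 0.35136 / 6 = 0.05856
SE* = √0.05856

SE* = 0.2420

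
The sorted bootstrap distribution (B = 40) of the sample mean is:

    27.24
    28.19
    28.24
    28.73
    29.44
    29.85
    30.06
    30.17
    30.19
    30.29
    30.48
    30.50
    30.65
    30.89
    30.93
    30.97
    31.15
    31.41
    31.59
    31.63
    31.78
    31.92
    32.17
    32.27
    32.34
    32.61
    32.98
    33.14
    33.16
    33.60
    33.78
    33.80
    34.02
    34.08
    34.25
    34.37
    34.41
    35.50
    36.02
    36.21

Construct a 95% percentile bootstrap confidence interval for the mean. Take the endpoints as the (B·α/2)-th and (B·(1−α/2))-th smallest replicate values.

(27.24, 36.02)

α = 0.05; lower rank = 40 × 0.025 = 1; upper rank = 40 × 0.975 = 39.
The 1st smallest replicate is 27.24; the 39th is 36.02.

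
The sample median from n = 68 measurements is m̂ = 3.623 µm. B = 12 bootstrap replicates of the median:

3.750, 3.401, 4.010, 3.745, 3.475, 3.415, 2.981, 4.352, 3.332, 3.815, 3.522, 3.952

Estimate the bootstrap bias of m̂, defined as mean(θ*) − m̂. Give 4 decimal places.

mean(θ*) = (3.750 + 3.401 + 4.010 + 3.745 + 3.475 + 3.415 + 2.981 + 4.352 + 3.332 + 3.815 + 3.522 + 3.952) / 12 = 3.64583
bias = 3.64583 − 3.623

bias = +0.0228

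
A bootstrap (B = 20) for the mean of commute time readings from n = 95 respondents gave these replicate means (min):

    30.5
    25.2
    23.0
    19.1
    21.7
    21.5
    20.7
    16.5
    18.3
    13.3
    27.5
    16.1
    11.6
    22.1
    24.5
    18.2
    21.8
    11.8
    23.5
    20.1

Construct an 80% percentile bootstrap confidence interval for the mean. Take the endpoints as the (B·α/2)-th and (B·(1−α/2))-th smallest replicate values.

Sorted replicates: 11.6, 11.8, 13.3, 16.1, 16.5, 18.2, 18.3, 19.1, 20.1, 20.7, 21.5, 21.7, 21.8, 22.1, 23.0, 23.5, 24.5, 25.2, 27.5, 30.5
α = 0.20; lower rank = 20 × 0.100 = 2; upper rank = 20 × 0.900 = 18.
The 2nd smallest replicate is 11.8; the 18th is 25.2.

(11.8, 25.2)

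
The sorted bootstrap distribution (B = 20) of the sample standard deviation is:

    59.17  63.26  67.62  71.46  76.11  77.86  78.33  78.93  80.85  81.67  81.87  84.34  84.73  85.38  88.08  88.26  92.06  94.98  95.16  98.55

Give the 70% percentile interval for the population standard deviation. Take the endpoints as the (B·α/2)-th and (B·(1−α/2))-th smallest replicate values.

α = 0.30; lower rank = 20 × 0.150 = 3; upper rank = 20 × 0.850 = 17.
The 3rd smallest replicate is 67.62; the 17th is 92.06.

(67.62, 92.06)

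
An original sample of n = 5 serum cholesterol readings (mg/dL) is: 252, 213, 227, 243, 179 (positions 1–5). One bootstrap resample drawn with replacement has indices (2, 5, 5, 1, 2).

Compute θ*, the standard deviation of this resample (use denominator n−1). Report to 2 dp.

Resample values: 213, 179, 179, 252, 213.
Mean = 207.2000; sum of squared deviations = 3664.8000
s² = 3664.8000 / 4 = 916.2000
s = √916.2000 = 30.27

θ* = 30.27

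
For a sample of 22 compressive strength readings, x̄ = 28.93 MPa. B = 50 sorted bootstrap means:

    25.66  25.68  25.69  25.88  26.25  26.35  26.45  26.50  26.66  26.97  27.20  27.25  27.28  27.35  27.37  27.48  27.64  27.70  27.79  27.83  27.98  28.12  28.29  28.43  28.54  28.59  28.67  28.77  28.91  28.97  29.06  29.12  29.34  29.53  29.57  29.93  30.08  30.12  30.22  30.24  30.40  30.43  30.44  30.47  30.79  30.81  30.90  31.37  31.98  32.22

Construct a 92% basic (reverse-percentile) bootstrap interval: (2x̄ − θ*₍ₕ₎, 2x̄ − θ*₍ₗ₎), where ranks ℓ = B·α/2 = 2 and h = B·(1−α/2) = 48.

Percentile endpoints at ranks 2 and 48: θ*₍2₎ = 25.68, θ*₍48₎ = 31.37.
Basic interval reflects these around x̄:
  lower = 2 × 28.93 − 31.37 = 26.49
  upper = 2 × 28.93 − 25.68 = 32.18

(26.49, 32.18)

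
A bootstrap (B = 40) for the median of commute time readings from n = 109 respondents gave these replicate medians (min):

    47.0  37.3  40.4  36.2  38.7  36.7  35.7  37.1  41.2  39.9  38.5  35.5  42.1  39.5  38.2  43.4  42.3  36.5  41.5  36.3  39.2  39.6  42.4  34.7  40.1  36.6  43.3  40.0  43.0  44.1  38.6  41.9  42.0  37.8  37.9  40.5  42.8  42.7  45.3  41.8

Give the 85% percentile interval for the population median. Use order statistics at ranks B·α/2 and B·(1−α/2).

(35.7, 43.4)

Sorted replicates: 34.7, 35.5, 35.7, 36.2, 36.3, 36.5, 36.6, 36.7, 37.1, 37.3, 37.8, 37.9, 38.2, 38.5, 38.6, 38.7, 39.2, 39.5, 39.6, 39.9, 40.0, 40.1, 40.4, 40.5, 41.2, 41.5, 41.8, 41.9, 42.0, 42.1, 42.3, 42.4, 42.7, 42.8, 43.0, 43.3, 43.4, 44.1, 45.3, 47.0
α = 0.15; lower rank = 40 × 0.075 = 3; upper rank = 40 × 0.925 = 37.
The 3rd smallest replicate is 35.7; the 37th is 43.4.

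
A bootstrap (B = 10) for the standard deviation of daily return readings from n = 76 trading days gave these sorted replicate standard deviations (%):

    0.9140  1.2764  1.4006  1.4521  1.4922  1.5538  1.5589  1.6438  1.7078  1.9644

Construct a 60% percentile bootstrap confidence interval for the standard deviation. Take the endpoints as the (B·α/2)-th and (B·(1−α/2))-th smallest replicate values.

α = 0.40; lower rank = 10 × 0.200 = 2; upper rank = 10 × 0.800 = 8.
The 2nd smallest replicate is 1.2764; the 8th is 1.6438.

(1.2764, 1.6438)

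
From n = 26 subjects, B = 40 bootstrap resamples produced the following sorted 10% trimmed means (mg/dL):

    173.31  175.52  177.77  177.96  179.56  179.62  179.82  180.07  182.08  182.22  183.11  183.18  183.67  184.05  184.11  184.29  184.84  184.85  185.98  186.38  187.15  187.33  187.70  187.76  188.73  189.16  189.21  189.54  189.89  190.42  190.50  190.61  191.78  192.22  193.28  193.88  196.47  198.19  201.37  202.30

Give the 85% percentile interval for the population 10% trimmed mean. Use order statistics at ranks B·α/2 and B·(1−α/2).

(177.77, 196.47)

α = 0.15; lower rank = 40 × 0.075 = 3; upper rank = 40 × 0.925 = 37.
The 3rd smallest replicate is 177.77; the 37th is 196.47.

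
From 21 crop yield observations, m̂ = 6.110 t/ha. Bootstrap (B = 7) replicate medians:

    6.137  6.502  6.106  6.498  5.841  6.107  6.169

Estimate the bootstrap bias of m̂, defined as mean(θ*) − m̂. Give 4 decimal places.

mean(θ*) = (6.137 + 6.502 + 6.106 + 6.498 + 5.841 + 6.107 + 6.169) / 7 = 6.19429
bias = 6.19429 − 6.110

bias = +0.0843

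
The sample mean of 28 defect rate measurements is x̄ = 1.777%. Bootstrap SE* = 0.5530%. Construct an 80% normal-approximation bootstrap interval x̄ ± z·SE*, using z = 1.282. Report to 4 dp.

Margin = 1.282 × 0.5530 = 0.70895
Interval: 1.777 ± 0.70895

(1.0681, 2.4859)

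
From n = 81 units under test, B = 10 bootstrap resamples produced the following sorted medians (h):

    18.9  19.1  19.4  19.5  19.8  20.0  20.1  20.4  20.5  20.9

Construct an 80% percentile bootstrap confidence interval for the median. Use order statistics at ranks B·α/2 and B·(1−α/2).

(18.9, 20.5)

α = 0.20; lower rank = 10 × 0.100 = 1; upper rank = 10 × 0.900 = 9.
The 1st smallest replicate is 18.9; the 9th is 20.5.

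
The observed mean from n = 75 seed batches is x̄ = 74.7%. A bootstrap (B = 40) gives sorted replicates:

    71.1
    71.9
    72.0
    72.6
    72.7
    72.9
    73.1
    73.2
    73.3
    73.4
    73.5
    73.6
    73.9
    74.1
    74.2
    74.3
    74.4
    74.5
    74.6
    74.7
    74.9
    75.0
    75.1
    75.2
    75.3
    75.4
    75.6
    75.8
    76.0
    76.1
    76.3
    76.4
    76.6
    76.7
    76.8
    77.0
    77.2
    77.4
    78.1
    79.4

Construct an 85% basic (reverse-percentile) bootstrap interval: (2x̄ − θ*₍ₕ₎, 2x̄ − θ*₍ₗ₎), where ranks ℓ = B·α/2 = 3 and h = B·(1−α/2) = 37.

(72.2, 77.4)

Percentile endpoints at ranks 3 and 37: θ*₍3₎ = 72.0, θ*₍37₎ = 77.2.
Basic interval reflects these around x̄:
  lower = 2 × 74.7 − 77.2 = 72.2
  upper = 2 × 74.7 − 72.0 = 77.4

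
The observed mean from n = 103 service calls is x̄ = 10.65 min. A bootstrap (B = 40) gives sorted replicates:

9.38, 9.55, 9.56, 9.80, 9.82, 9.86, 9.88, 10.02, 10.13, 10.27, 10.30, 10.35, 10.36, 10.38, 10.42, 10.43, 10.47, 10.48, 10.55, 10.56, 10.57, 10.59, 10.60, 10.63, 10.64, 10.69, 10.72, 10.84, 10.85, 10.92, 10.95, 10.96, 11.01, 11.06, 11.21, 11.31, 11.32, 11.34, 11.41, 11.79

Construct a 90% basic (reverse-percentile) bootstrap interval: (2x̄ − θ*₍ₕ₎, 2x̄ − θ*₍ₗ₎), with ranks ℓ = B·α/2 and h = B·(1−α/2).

(9.96, 11.75)

Percentile endpoints at ranks 2 and 38: θ*₍2₎ = 9.55, θ*₍38₎ = 11.34.
Basic interval reflects these around x̄:
  lower = 2 × 10.65 − 11.34 = 9.96
  upper = 2 × 10.65 − 9.55 = 11.75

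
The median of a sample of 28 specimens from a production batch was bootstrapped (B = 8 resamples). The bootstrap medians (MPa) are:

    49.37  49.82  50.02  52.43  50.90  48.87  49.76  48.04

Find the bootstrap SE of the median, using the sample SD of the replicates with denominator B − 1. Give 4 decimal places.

Bootstrap SE is the standard deviation of the 8 replicate medians.
Mean of replicates: (49.37 + 49.82 + 50.02 + 52.43 + 50.90 + 48.87 + 49.76 + 48.04) / 8 = 399.21000 / 8 = 49.90125
Sum of squared deviations: (−0.53125)² + (−0.08125)² + (+0.11875)² + (+2.52875)² + (+0.99875)² + (−1.03125)² + (−0.14125)² + (−1.86125)² = 12.24269
Variance = 12.24269 / 7 = 1.74896
SE* = √1.74896

SE* = 1.3225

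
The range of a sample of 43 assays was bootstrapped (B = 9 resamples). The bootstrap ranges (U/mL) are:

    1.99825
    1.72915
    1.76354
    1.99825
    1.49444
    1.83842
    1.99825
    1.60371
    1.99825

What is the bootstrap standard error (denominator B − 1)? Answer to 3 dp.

SE* = 0.191

Bootstrap SE is the standard deviation of the 9 replicate ranges.
Mean of replicates: (1.99825 + 1.72915 + 1.76354 + 1.99825 + 1.49444 + 1.83842 + 1.99825 + 1.60371 + 1.99825) / 9 = 16.422260 / 9 = 1.824696
Sum of squared deviations: (+0.173554)² + (−0.095546)² + (−0.061156)² + (+0.173554)² + (−0.330256)² + (+0.013724)² + (+0.173554)² + (−0.220986)² + (+0.173554)² = 0.291445
Variance = 0.291445 / 8 = 0.036431
SE* = √0.036431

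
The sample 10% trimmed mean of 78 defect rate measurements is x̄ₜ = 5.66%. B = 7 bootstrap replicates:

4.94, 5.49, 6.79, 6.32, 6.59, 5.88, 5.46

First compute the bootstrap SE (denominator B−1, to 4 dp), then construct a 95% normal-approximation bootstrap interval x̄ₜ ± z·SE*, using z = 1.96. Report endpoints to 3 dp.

Mean of replicates = 5.9243; sum of squared deviations = 2.7242; SE* = √(2.7242/6) = 0.6738
Margin = 1.96 × 0.6738 = 1.3206
Interval: 5.66 ± 1.3206

(4.339, 6.981)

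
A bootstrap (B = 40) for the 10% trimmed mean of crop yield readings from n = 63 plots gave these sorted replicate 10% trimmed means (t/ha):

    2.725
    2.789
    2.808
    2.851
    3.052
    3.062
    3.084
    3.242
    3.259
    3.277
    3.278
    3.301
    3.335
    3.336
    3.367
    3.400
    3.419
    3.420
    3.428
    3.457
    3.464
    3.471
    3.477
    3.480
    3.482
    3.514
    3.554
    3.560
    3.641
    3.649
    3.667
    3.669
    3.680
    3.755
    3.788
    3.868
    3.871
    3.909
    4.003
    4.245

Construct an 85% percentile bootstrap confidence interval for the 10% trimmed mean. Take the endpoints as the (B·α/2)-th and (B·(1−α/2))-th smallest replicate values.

α = 0.15; lower rank = 40 × 0.075 = 3; upper rank = 40 × 0.925 = 37.
The 3rd smallest replicate is 2.808; the 37th is 3.871.

(2.808, 3.871)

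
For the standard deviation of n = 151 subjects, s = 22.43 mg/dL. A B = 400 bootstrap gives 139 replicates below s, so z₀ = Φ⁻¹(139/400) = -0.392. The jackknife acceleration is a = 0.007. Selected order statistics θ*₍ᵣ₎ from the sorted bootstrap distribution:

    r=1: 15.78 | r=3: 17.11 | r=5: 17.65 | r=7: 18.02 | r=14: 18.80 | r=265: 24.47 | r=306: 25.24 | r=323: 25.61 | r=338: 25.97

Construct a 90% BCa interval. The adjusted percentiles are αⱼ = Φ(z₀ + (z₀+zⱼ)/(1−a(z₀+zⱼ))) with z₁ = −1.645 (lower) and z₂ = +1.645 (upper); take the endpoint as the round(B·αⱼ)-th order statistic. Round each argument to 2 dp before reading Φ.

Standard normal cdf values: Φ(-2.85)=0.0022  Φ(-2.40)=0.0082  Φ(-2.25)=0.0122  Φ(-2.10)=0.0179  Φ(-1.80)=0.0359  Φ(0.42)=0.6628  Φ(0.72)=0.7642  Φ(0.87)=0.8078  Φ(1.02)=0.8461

Lower: z₀ + z₁ = -0.392 + (-1.645) = -2.037; 1 − a(z₀+z₁) = 1 − (0.007)(-2.037) = 1.0143; argument = -0.392 + (-2.037)/1.0143 = -2.4004 → -2.40.
α₁ = Φ(-2.40) = 0.0082; rank = round(400 × 0.0082) = 3; θ*₍3₎ = 17.11.
Upper: z₀ + z₂ = 1.253; 1 − a(z₀+z₂) = 0.9912; argument = 0.8721 → 0.87; α₂ = 0.8078; rank = 323; θ*₍323₎ = 25.61.

(17.11, 25.61)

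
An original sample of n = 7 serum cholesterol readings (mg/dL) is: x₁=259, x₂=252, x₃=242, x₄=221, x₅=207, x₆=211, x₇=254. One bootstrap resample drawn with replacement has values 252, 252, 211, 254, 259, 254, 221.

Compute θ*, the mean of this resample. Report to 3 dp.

Mean = (252 + 252 + 211 + 254 + 259 + 254 + 221) / 7 = 1703.0 / 7 = 243.286

θ* = 243.286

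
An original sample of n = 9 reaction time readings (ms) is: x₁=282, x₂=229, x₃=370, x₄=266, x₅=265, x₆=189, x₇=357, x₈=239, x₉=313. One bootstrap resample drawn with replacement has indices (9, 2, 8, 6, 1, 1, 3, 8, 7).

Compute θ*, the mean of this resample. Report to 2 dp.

Resample values: 313, 229, 239, 189, 282, 282, 370, 239, 357.
Mean = (313 + 229 + 239 + 189 + 282 + 282 + 370 + 239 + 357) / 9 = 2500.0 / 9 = 277.78

θ* = 277.78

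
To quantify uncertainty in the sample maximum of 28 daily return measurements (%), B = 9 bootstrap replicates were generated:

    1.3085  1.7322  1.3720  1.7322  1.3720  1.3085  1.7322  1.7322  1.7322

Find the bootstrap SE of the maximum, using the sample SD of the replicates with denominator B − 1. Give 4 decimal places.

SE* = 0.2078

Bootstrap SE is the standard deviation of the 9 replicate maximums.
Mean of replicates: (1.3085 + 1.7322 + 1.3720 + 1.7322 + 1.3720 + 1.3085 + 1.7322 + 1.7322 + 1.7322) / 9 = 14.02200 / 9 = 1.55800
Sum of squared deviations: (−0.24950)² + (+0.17420)² + (−0.18600)² + (+0.17420)² + (−0.18600)² + (−0.24950)² + (+0.17420)² + (+0.17420)² + (+0.17420)² = 0.34542
Variance = 0.34542 / 8 = 0.04318
SE* = √0.04318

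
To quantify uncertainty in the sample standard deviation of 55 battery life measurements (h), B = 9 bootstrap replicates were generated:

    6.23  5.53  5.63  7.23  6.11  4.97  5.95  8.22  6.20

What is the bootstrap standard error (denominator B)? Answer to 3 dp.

Bootstrap SE is the standard deviation of the 9 replicate standard deviations.
Mean of replicates: (6.23 + 5.53 + 5.63 + 7.23 + 6.11 + 4.97 + 5.95 + 8.22 + 6.20) / 9 = 56.0700 / 9 = 6.2300
Sum of squared deviations: (+0.0000)² + (−0.7000)² + (−0.6000)² + (+1.0000)² + (−0.1200)² + (−1.2600)² + (−0.2800)² + (+1.9900)² + (−0.0300)² = 7.4914
Variance = 7.4914 / 9 = 0.8324
SE* = √0.8324

SE* = 0.912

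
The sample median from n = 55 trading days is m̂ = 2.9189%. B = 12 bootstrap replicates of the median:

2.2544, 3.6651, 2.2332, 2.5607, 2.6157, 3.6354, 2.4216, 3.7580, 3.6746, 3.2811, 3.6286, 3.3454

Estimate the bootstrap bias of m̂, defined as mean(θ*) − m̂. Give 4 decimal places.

mean(θ*) = (2.2544 + 3.6651 + 2.2332 + 2.5607 + 2.6157 + 3.6354 + 2.4216 + 3.7580 + 3.6746 + 3.2811 + 3.6286 + 3.3454) / 12 = 3.08948
bias = 3.08948 − 2.9189

bias = +0.1706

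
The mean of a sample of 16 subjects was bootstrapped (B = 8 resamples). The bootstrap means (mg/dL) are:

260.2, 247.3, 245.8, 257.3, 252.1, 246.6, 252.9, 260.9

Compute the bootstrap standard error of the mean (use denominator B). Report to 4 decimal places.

Bootstrap SE is the standard deviation of the 8 replicate means.
Mean of replicates: (260.2 + 247.3 + 245.8 + 257.3 + 252.1 + 246.6 + 252.9 + 260.9) / 8 = 2023.10000 / 8 = 252.88750
Sum of squared deviations: (+7.31250)² + (−5.58750)² + (−7.08750)² + (+4.41250)² + (−0.78750)² + (−6.28750)² + (+0.01250)² + (+8.01250)² = 258.74875
Variance = 258.74875 / 8 = 32.34359
SE* = √32.34359

SE* = 5.6871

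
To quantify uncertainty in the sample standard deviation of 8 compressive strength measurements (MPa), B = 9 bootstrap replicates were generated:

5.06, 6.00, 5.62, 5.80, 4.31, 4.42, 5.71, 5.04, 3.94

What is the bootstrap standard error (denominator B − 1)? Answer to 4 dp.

Bootstrap SE is the standard deviation of the 9 replicate standard deviations.
Mean of replicates: (5.06 + 6.00 + 5.62 + 5.80 + 4.31 + 4.42 + 5.71 + 5.04 + 3.94) / 9 = 45.90000 / 9 = 5.10000
Sum of squared deviations: (−0.04000)² + (+0.90000)² + (+0.52000)² + (+0.70000)² + (−0.79000)² + (−0.68000)² + (+0.61000)² + (−0.06000)² + (−1.16000)² = 4.37980
Variance = 4.37980 / 8 = 0.54748
SE* = √0.54748

SE* = 0.7399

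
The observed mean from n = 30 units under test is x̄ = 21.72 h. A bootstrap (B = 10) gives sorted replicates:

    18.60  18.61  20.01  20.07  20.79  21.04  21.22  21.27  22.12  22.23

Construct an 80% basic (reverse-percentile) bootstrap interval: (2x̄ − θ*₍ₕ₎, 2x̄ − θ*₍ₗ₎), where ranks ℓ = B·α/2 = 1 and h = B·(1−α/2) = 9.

Percentile endpoints at ranks 1 and 9: θ*₍1₎ = 18.60, θ*₍9₎ = 22.12.
Basic interval reflects these around x̄:
  lower = 2 × 21.72 − 22.12 = 21.32
  upper = 2 × 21.72 − 18.60 = 24.84

(21.32, 24.84)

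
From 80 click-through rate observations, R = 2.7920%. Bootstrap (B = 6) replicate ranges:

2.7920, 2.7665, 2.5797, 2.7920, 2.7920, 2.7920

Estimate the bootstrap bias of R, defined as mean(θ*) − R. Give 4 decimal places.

mean(θ*) = (2.7920 + 2.7665 + 2.5797 + 2.7920 + 2.7920 + 2.7920) / 6 = 2.75237
bias = 2.75237 − 2.7920

bias = −0.0396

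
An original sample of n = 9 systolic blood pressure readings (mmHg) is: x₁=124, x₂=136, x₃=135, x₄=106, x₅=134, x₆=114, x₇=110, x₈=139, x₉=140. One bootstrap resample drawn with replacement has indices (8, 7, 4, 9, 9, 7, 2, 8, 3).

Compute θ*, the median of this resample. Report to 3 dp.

Resample values: 139, 110, 106, 140, 140, 110, 136, 139, 135.
Sorted: 106, 110, 110, 135, 136, 139, 139, 140, 140
Median = middle value = 136.000

θ* = 136.000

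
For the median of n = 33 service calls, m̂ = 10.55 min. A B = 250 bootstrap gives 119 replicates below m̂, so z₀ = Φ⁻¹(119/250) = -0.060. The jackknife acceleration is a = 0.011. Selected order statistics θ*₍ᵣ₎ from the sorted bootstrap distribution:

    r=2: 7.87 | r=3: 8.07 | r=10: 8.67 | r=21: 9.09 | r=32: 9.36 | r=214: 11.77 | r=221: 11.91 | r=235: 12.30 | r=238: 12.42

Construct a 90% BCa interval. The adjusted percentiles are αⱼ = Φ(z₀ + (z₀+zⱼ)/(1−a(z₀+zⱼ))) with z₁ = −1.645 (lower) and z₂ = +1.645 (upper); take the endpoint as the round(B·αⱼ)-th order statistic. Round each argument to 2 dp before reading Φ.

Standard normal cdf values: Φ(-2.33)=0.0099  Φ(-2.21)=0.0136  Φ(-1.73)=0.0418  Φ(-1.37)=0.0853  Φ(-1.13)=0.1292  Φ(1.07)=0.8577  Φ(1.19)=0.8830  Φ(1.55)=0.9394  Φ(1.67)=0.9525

Lower: z₀ + z₁ = -0.060 + (-1.645) = -1.705; 1 − a(z₀+z₁) = 1 − (0.011)(-1.705) = 1.0188; argument = -0.060 + (-1.705)/1.0188 = -1.7336 → -1.73.
α₁ = Φ(-1.73) = 0.0418; rank = round(250 × 0.0418) = 10; θ*₍10₎ = 8.67.
Upper: z₀ + z₂ = 1.585; 1 − a(z₀+z₂) = 0.9826; argument = 1.5531 → 1.55; α₂ = 0.9394; rank = 235; θ*₍235₎ = 12.30.

(8.67, 12.30)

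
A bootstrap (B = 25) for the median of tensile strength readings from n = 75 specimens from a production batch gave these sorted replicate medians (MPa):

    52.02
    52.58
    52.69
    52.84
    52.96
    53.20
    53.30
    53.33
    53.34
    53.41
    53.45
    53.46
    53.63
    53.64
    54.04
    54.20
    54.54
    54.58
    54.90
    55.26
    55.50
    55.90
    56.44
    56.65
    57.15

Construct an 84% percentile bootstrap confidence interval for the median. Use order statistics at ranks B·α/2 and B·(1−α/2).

(52.58, 56.44)

α = 0.16; lower rank = 25 × 0.080 = 2; upper rank = 25 × 0.920 = 23.
The 2nd smallest replicate is 52.58; the 23rd is 56.44.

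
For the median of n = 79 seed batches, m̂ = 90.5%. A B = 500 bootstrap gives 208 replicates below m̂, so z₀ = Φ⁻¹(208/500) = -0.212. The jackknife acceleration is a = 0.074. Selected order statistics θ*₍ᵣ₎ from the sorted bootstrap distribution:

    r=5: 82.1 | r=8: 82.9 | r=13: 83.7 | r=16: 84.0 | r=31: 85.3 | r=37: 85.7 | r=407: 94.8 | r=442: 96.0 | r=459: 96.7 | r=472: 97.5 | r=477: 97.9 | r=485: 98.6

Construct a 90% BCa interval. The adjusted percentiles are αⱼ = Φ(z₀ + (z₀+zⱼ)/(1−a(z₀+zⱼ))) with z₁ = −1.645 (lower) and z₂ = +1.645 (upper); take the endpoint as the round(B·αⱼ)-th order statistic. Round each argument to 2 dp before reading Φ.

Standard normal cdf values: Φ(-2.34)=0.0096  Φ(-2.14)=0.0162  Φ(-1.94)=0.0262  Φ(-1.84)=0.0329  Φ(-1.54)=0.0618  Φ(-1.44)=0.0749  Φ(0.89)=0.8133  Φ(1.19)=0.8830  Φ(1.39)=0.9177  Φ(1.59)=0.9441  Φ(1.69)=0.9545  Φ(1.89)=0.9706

(84.0, 96.7)

Lower: z₀ + z₁ = -0.212 + (-1.645) = -1.857; 1 − a(z₀+z₁) = 1 − (0.074)(-1.857) = 1.1374; argument = -0.212 + (-1.857)/1.1374 = -1.8446 → -1.84.
α₁ = Φ(-1.84) = 0.0329; rank = round(500 × 0.0329) = 16; θ*₍16₎ = 84.0.
Upper: z₀ + z₂ = 1.433; 1 − a(z₀+z₂) = 0.8940; argument = 1.3910 → 1.39; α₂ = 0.9177; rank = 459; θ*₍459₎ = 96.7.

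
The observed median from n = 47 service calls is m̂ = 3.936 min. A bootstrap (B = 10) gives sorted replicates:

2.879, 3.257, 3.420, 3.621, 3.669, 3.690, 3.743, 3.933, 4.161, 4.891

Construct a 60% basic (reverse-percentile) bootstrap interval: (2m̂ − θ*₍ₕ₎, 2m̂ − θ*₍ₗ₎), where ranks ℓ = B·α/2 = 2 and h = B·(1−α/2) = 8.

(3.939, 4.615)

Percentile endpoints at ranks 2 and 8: θ*₍2₎ = 3.257, θ*₍8₎ = 3.933.
Basic interval reflects these around m̂:
  lower = 2 × 3.936 − 3.933 = 3.939
  upper = 2 × 3.936 − 3.257 = 4.615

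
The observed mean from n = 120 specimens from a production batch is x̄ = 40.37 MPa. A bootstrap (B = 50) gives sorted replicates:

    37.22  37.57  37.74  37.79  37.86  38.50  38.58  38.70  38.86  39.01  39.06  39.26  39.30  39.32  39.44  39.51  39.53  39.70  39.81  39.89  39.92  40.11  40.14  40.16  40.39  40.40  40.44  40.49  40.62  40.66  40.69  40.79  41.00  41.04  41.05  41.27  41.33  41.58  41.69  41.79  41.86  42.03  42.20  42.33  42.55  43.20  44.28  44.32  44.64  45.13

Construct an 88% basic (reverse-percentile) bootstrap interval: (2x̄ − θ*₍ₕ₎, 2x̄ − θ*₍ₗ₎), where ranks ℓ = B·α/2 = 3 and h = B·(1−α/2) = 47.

Percentile endpoints at ranks 3 and 47: θ*₍3₎ = 37.74, θ*₍47₎ = 44.28.
Basic interval reflects these around x̄:
  lower = 2 × 40.37 − 44.28 = 36.46
  upper = 2 × 40.37 − 37.74 = 43.00

(36.46, 43.00)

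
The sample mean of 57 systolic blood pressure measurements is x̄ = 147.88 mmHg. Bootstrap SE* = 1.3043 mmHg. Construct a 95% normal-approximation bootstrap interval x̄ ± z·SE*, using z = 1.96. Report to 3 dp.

Margin = 1.96 × 1.3043 = 2.5564
Interval: 147.88 ± 2.5564

(145.324, 150.436)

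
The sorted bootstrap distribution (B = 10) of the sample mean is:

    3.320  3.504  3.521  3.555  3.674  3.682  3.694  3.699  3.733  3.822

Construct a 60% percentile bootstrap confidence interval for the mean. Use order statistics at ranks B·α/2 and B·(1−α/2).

(3.504, 3.699)

α = 0.40; lower rank = 10 × 0.200 = 2; upper rank = 10 × 0.800 = 8.
The 2nd smallest replicate is 3.504; the 8th is 3.699.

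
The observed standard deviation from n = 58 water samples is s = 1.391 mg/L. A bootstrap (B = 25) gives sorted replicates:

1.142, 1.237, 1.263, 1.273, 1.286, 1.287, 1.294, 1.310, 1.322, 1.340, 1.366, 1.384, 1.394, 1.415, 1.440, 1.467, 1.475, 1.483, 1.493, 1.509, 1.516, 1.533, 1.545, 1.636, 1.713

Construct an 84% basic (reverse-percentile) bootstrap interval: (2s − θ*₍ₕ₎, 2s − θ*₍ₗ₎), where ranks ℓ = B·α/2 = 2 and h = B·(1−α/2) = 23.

(1.237, 1.545)

Percentile endpoints at ranks 2 and 23: θ*₍2₎ = 1.237, θ*₍23₎ = 1.545.
Basic interval reflects these around s:
  lower = 2 × 1.391 − 1.545 = 1.237
  upper = 2 × 1.391 − 1.237 = 1.545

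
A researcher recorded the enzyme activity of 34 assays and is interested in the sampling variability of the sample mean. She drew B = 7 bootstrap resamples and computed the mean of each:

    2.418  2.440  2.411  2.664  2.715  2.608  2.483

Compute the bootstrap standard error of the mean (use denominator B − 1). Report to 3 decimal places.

SE* = 0.126

Bootstrap SE is the standard deviation of the 7 replicate means.
Mean of replicates: (2.418 + 2.440 + 2.411 + 2.664 + 2.715 + 2.608 + 2.483) / 7 = 17.7390 / 7 = 2.5341
Sum of squared deviations: (−0.1161)² + (−0.0941)² + (−0.1231)² + (+0.1299)² + (+0.1809)² + (+0.0739)² + (−0.0511)² = 0.0952
Variance = 0.0952 / 6 = 0.0159
SE* = √0.0159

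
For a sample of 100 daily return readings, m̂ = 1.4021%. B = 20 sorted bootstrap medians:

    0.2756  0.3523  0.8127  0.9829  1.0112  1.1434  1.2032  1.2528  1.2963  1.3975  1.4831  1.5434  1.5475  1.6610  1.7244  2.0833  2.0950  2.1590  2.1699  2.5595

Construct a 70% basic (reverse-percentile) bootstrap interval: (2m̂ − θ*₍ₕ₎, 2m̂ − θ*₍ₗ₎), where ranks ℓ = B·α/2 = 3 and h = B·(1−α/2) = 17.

Percentile endpoints at ranks 3 and 17: θ*₍3₎ = 0.8127, θ*₍17₎ = 2.0950.
Basic interval reflects these around m̂:
  lower = 2 × 1.4021 − 2.0950 = 0.7092
  upper = 2 × 1.4021 − 0.8127 = 1.9915

(0.7092, 1.9915)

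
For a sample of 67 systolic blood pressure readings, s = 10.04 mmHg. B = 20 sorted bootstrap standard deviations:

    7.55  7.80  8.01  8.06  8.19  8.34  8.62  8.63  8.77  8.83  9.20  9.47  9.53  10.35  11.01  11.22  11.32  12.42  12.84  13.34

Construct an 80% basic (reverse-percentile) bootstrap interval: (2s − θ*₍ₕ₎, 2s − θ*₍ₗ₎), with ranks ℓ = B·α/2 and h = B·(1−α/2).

Percentile endpoints at ranks 2 and 18: θ*₍2₎ = 7.80, θ*₍18₎ = 12.42.
Basic interval reflects these around s:
  lower = 2 × 10.04 − 12.42 = 7.66
  upper = 2 × 10.04 − 7.80 = 12.28

(7.66, 12.28)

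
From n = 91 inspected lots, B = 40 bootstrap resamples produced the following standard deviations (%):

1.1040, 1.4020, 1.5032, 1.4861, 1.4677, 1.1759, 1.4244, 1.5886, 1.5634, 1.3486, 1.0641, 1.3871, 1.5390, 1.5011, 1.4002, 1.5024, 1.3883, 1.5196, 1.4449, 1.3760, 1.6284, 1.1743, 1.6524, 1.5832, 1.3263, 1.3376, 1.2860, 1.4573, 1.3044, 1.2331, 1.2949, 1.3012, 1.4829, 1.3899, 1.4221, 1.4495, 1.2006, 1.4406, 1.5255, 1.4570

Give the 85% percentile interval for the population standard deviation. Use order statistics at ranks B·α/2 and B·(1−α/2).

(1.1743, 1.5832)

Sorted replicates: 1.0641, 1.1040, 1.1743, 1.1759, 1.2006, 1.2331, 1.2860, 1.2949, 1.3012, 1.3044, 1.3263, 1.3376, 1.3486, 1.3760, 1.3871, 1.3883, 1.3899, 1.4002, 1.4020, 1.4221, 1.4244, 1.4406, 1.4449, 1.4495, 1.4570, 1.4573, 1.4677, 1.4829, 1.4861, 1.5011, 1.5024, 1.5032, 1.5196, 1.5255, 1.5390, 1.5634, 1.5832, 1.5886, 1.6284, 1.6524
α = 0.15; lower rank = 40 × 0.075 = 3; upper rank = 40 × 0.925 = 37.
The 3rd smallest replicate is 1.1743; the 37th is 1.5832.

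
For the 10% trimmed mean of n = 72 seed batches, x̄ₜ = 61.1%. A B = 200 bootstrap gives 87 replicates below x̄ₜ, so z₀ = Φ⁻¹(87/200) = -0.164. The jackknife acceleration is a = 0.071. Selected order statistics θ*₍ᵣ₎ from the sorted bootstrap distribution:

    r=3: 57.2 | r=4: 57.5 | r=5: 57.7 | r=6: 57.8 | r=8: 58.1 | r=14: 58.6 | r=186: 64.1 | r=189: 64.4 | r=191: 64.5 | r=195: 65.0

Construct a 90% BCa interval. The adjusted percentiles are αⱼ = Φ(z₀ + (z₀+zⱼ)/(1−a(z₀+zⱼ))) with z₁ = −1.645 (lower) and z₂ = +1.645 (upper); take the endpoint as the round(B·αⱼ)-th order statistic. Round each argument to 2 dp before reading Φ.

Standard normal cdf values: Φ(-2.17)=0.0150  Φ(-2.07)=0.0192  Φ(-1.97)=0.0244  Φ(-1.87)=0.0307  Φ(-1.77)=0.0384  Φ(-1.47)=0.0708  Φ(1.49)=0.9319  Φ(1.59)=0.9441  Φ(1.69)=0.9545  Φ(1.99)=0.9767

Lower: z₀ + z₁ = -0.164 + (-1.645) = -1.809; 1 − a(z₀+z₁) = 1 − (0.071)(-1.809) = 1.1284; argument = -0.164 + (-1.809)/1.1284 = -1.7671 → -1.77.
α₁ = Φ(-1.77) = 0.0384; rank = round(200 × 0.0384) = 8; θ*₍8₎ = 58.1.
Upper: z₀ + z₂ = 1.481; 1 − a(z₀+z₂) = 0.8948; argument = 1.4910 → 1.49; α₂ = 0.9319; rank = 186; θ*₍186₎ = 64.1.

(58.1, 64.1)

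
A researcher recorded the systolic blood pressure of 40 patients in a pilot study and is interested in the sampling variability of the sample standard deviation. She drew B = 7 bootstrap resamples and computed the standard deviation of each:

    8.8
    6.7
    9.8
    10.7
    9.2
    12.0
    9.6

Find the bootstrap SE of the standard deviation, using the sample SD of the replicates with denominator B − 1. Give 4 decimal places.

Bootstrap SE is the standard deviation of the 7 replicate standard deviations.
Mean of replicates: (8.8 + 6.7 + 9.8 + 10.7 + 9.2 + 12.0 + 9.6) / 7 = 66.80000 / 7 = 9.54286
Sum of squared deviations: (−0.74286)² + (−2.84286)² + (+0.25714)² + (+1.15714)² + (−0.34286)² + (+2.45714)² + (+0.05714)² = 16.19714
Variance = 16.19714 / 6 = 2.69952
SE* = √2.69952

SE* = 1.6430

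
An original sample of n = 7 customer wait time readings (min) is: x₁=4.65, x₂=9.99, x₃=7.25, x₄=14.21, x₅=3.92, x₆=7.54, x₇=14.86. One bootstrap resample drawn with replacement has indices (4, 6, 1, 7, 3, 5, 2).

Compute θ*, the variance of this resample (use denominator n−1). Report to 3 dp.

Resample values: 14.21, 7.54, 4.65, 14.86, 7.25, 3.92, 9.99.
Mean = 8.9171; sum of squared deviations = 112.3387
s² = 112.3387 / 6 = 18.7231

θ* = 18.723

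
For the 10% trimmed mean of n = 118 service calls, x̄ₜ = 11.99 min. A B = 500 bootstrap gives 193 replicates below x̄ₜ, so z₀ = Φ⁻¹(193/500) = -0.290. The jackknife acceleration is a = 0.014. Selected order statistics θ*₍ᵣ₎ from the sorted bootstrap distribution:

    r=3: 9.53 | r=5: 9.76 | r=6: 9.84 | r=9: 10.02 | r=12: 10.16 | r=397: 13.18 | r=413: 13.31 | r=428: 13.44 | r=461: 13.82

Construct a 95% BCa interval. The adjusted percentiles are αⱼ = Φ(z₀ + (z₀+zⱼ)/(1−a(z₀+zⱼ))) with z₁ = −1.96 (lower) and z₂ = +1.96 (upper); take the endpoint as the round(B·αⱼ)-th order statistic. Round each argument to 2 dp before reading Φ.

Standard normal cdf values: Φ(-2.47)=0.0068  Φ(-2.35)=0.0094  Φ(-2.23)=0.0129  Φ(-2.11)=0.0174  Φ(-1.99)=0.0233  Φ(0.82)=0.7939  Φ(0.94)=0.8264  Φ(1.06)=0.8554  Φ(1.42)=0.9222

(9.53, 13.82)

Lower: z₀ + z₁ = -0.290 + (-1.960) = -2.250; 1 − a(z₀+z₁) = 1 − (0.014)(-2.250) = 1.0315; argument = -0.290 + (-2.250)/1.0315 = -2.4713 → -2.47.
α₁ = Φ(-2.47) = 0.0068; rank = round(500 × 0.0068) = 3; θ*₍3₎ = 9.53.
Upper: z₀ + z₂ = 1.670; 1 − a(z₀+z₂) = 0.9766; argument = 1.4200 → 1.42; α₂ = 0.9222; rank = 461; θ*₍461₎ = 13.82.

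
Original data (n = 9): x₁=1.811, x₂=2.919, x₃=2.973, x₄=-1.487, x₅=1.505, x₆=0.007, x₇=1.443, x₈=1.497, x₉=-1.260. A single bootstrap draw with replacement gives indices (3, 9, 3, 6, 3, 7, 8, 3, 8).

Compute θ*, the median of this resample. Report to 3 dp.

θ* = 1.497

Resample values: 2.973, -1.260, 2.973, 0.007, 2.973, 1.443, 1.497, 2.973, 1.497.
Sorted: -1.260, 0.007, 1.443, 1.497, 1.497, 2.973, 2.973, 2.973, 2.973
Median = middle value = 1.497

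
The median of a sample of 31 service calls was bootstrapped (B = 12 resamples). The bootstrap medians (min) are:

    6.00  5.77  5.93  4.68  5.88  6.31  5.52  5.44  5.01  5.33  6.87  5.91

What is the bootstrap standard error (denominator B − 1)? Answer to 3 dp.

SE* = 0.581

Bootstrap SE is the standard deviation of the 12 replicate medians.
Mean of replicates: (6.00 + 5.77 + 5.93 + 4.68 + 5.88 + 6.31 + 5.52 + 5.44 + 5.01 + 5.33 + 6.87 + 5.91) / 12 = 68.6500 / 12 = 5.7208
Sum of squared deviations: (+0.2792)² + (+0.0492)² + (+0.2092)² + (−1.0408)² + (+0.1592)² + (+0.5892)² + (−0.2008)² + (−0.2808)² + (−0.7108)² + (−0.3908)² + (+1.1492)² + (+0.1892)² = 3.7135
Variance = 3.7135 / 11 = 0.3376
SE* = √0.3376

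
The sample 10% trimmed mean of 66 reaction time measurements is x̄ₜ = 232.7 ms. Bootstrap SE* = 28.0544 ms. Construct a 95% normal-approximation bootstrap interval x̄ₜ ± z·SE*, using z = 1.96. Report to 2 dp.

(177.71, 287.69)

Margin = 1.96 × 28.0544 = 54.987
Interval: 232.7 ± 54.987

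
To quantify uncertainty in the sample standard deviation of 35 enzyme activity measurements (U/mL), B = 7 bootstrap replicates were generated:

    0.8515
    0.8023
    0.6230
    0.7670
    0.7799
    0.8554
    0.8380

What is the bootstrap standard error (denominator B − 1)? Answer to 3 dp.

Bootstrap SE is the standard deviation of the 7 replicate standard deviations.
Mean of replicates: (0.8515 + 0.8023 + 0.6230 + 0.7670 + 0.7799 + 0.8554 + 0.8380) / 7 = 5.51710 / 7 = 0.78816
Sum of squared deviations: (+0.06334)² + (+0.01414)² + (−0.16516)² + (−0.02116)² + (−0.00826)² + (+0.06724)² + (+0.04984)² = 0.03901
Variance = 0.03901 / 6 = 0.00650
SE* = √0.00650

SE* = 0.081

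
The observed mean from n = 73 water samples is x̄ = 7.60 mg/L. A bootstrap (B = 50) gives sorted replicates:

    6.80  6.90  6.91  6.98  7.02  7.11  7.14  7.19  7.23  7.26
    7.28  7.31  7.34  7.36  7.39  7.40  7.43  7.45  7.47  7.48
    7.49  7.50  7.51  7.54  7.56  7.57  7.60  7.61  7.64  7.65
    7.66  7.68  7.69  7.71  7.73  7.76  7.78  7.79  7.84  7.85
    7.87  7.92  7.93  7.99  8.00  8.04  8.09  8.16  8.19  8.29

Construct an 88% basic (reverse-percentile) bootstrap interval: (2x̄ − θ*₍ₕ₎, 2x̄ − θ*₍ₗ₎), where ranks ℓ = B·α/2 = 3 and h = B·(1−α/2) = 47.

(7.11, 8.29)

Percentile endpoints at ranks 3 and 47: θ*₍3₎ = 6.91, θ*₍47₎ = 8.09.
Basic interval reflects these around x̄:
  lower = 2 × 7.60 − 8.09 = 7.11
  upper = 2 × 7.60 − 6.91 = 8.29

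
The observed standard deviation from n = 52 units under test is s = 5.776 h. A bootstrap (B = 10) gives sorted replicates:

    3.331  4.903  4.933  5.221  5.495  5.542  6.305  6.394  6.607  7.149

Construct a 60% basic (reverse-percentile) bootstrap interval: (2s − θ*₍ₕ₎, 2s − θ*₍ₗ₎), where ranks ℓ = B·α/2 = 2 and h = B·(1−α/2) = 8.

Percentile endpoints at ranks 2 and 8: θ*₍2₎ = 4.903, θ*₍8₎ = 6.394.
Basic interval reflects these around s:
  lower = 2 × 5.776 − 6.394 = 5.158
  upper = 2 × 5.776 − 4.903 = 6.649

(5.158, 6.649)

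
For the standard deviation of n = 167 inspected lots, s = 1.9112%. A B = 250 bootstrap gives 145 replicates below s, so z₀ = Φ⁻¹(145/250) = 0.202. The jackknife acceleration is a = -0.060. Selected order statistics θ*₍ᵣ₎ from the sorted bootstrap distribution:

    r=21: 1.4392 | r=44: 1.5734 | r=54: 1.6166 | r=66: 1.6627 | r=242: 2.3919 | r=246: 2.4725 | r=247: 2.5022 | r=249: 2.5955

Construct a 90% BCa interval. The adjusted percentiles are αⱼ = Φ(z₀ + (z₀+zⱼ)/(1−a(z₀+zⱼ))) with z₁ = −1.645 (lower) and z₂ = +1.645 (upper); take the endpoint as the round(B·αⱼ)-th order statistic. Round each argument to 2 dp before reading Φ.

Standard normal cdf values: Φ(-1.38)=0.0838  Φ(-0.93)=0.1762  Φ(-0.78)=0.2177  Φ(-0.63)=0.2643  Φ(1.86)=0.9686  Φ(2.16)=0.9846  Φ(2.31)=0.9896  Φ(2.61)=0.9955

Lower: z₀ + z₁ = 0.202 + (-1.645) = -1.443; 1 − a(z₀+z₁) = 1 − (-0.060)(-1.443) = 0.9134; argument = 0.202 + (-1.443)/0.9134 = -1.3778 → -1.38.
α₁ = Φ(-1.38) = 0.0838; rank = round(250 × 0.0838) = 21; θ*₍21₎ = 1.4392.
Upper: z₀ + z₂ = 1.847; 1 − a(z₀+z₂) = 1.1108; argument = 1.8647 → 1.86; α₂ = 0.9686; rank = 242; θ*₍242₎ = 2.3919.

(1.4392, 2.3919)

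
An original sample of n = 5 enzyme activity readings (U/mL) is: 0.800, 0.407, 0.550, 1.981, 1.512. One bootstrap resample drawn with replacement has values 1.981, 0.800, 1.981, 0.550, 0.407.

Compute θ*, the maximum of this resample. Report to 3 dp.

Maximum = 1.981

θ* = 1.981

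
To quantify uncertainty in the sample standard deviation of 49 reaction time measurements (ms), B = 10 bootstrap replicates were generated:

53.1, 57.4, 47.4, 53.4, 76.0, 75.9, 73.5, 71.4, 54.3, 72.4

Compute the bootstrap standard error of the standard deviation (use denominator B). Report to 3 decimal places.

SE* = 10.690

Bootstrap SE is the standard deviation of the 10 replicate standard deviations.
Mean of replicates: (53.1 + 57.4 + 47.4 + 53.4 + 76.0 + 75.9 + 73.5 + 71.4 + 54.3 + 72.4) / 10 = 634.8000 / 10 = 63.4800
Sum of squared deviations: (−10.3800)² + (−6.0800)² + (−16.0800)² + (−10.0800)² + (+12.5200)² + (+12.4200)² + (+10.0200)² + (+7.9200)² + (−9.1800)² + (+8.9200)² = 1142.8560
Variance = 1142.8560 / 10 = 114.2856
SE* = √114.2856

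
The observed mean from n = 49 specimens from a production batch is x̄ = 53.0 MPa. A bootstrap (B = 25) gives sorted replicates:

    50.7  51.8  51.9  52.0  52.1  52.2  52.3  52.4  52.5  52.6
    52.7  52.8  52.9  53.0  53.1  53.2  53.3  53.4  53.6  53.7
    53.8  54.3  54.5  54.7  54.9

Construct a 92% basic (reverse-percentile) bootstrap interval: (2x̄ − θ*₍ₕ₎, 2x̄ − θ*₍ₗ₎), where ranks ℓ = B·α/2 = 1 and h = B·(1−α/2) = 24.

(51.3, 55.3)

Percentile endpoints at ranks 1 and 24: θ*₍1₎ = 50.7, θ*₍24₎ = 54.7.
Basic interval reflects these around x̄:
  lower = 2 × 53.0 − 54.7 = 51.3
  upper = 2 × 53.0 − 50.7 = 55.3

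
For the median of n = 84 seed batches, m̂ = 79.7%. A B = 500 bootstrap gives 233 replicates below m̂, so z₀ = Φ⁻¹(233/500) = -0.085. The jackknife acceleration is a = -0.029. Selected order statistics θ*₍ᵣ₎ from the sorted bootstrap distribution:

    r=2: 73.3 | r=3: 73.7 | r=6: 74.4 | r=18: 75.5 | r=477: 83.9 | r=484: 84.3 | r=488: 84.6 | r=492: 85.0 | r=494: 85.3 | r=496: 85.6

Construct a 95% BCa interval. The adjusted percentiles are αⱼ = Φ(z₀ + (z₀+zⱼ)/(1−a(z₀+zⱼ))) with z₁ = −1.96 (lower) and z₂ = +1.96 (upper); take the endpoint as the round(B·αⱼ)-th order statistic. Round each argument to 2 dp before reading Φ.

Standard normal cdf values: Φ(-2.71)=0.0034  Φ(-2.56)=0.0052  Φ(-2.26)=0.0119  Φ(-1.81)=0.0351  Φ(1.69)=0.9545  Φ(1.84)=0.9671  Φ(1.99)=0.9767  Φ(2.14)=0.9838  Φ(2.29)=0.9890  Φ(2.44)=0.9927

Lower: z₀ + z₁ = -0.085 + (-1.960) = -2.045; 1 − a(z₀+z₁) = 1 − (-0.029)(-2.045) = 0.9407; argument = -0.085 + (-2.045)/0.9407 = -2.2589 → -2.26.
α₁ = Φ(-2.26) = 0.0119; rank = round(500 × 0.0119) = 6; θ*₍6₎ = 74.4.
Upper: z₀ + z₂ = 1.875; 1 − a(z₀+z₂) = 1.0544; argument = 1.6933 → 1.69; α₂ = 0.9545; rank = 477; θ*₍477₎ = 83.9.

(74.4, 83.9)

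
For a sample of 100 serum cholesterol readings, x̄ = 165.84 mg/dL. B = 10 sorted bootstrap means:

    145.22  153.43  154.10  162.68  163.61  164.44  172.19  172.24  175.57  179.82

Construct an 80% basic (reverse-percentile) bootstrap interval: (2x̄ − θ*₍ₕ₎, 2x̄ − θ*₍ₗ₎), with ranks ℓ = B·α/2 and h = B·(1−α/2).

Percentile endpoints at ranks 1 and 9: θ*₍1₎ = 145.22, θ*₍9₎ = 175.57.
Basic interval reflects these around x̄:
  lower = 2 × 165.84 − 175.57 = 156.11
  upper = 2 × 165.84 − 145.22 = 186.46

(156.11, 186.46)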